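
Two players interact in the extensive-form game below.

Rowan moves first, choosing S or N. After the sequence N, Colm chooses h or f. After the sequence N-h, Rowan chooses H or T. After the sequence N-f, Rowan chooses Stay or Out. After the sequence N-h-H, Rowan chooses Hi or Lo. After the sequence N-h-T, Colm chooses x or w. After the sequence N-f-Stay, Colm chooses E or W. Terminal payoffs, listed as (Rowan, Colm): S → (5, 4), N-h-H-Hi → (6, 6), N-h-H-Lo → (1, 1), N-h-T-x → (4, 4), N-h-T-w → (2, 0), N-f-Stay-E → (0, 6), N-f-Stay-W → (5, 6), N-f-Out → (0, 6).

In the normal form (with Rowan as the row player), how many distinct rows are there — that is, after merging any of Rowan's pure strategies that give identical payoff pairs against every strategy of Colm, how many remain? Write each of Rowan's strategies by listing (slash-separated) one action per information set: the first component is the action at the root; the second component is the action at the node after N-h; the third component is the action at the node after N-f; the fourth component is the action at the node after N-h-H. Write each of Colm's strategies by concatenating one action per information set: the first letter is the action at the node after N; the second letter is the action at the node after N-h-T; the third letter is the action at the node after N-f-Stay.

Rowan has 16 pure strategies: S/H/Stay/Hi, S/H/Stay/Lo, S/H/Out/Hi, S/H/Out/Lo, S/T/Stay/Hi, S/T/Stay/Lo, S/T/Out/Hi, S/T/Out/Lo, N/H/Stay/Hi, N/H/Stay/Lo, N/H/Out/Hi, N/H/Out/Lo, N/T/Stay/Hi, N/T/Stay/Lo, N/T/Out/Hi, N/T/Out/Lo. Columns: hxE, hxW, hwE, hwW, fxE, fxW, fwE, fwW.
{S/H/Stay/Hi, S/H/Stay/Lo, S/H/Out/Hi, S/H/Out/Lo, S/T/Stay/Hi, S/T/Stay/Lo, S/T/Out/Hi, S/T/Out/Lo} → row (5,4) (5,4) (5,4) (5,4) (5,4) (5,4) (5,4) (5,4)
{N/H/Stay/Hi} → row (6,6) (6,6) (6,6) (6,6) (0,6) (5,6) (0,6) (5,6)
{N/H/Stay/Lo} → row (1,1) (1,1) (1,1) (1,1) (0,6) (5,6) (0,6) (5,6)
{N/H/Out/Hi} → row (6,6) (6,6) (6,6) (6,6) (0,6) (0,6) (0,6) (0,6)
{N/H/Out/Lo} → row (1,1) (1,1) (1,1) (1,1) (0,6) (0,6) (0,6) (0,6)
{N/T/Stay/Hi, N/T/Stay/Lo} → row (4,4) (4,4) (2,0) (2,0) (0,6) (5,6) (0,6) (5,6)
{N/T/Out/Hi, N/T/Out/Lo} → row (4,4) (4,4) (2,0) (2,0) (0,6) (0,6) (0,6) (0,6)
That's 7 distinct rows out of 16 strategies.

7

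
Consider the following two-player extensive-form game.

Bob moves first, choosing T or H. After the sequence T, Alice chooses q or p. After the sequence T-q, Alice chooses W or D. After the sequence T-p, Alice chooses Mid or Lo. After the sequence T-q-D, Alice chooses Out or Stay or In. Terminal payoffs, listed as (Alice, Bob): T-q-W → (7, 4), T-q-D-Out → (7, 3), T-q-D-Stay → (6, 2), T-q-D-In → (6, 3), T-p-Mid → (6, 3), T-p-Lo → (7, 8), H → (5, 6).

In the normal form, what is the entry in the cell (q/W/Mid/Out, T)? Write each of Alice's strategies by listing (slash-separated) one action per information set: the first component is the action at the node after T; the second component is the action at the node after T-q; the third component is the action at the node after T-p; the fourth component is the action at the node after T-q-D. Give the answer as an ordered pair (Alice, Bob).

(7, 4)

Trace the play path from the root:
  Bob plays T
  Alice plays q at [T]
  Alice plays W at [T-q]
→ terminal payoff (7, 4).
(Alice's choice at the node after T-p is never reached on this path, so it doesn't affect the outcome.)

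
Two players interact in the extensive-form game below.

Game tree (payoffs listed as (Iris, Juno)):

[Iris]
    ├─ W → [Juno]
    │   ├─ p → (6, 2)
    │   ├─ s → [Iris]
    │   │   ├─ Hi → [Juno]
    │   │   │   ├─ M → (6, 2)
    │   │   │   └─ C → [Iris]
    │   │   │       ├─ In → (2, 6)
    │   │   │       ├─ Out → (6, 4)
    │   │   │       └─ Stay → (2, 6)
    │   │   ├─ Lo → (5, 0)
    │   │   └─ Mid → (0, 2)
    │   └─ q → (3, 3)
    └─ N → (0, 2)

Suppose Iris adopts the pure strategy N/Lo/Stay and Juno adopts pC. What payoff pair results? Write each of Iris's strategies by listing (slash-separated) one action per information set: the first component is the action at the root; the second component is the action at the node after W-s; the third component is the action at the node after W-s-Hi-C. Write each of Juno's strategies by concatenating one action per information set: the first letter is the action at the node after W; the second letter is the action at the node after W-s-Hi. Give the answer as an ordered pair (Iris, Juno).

Trace the play path from the root:
  Iris plays N
→ terminal payoff (0, 2).
(Iris's choice at the node after W-s is never reached on this path, so it doesn't affect the outcome.)

(0, 2)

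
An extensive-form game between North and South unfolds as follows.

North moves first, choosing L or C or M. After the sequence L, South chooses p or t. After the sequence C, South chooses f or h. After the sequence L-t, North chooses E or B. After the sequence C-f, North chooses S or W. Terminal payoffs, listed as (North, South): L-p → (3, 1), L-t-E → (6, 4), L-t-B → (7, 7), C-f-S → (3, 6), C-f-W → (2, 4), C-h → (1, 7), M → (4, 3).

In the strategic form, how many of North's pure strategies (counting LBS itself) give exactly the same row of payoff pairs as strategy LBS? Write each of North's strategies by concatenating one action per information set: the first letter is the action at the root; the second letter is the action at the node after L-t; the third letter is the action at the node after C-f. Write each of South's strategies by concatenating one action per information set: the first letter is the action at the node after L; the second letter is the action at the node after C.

Row for LBS (columns pf, ph, tf, th): (3,1) (3,1) (7,7) (7,7).
Under LBS, North's choice at the node after C-f can never be reached regardless of what South does, so varying those choices leaves every outcome unchanged.
Holding the reachable choices fixed and varying the unreachable one freely already gives 2 equivalent strategies.
No other strategy reproduces this row, so those 2 are the full class: LBS, LBW.

2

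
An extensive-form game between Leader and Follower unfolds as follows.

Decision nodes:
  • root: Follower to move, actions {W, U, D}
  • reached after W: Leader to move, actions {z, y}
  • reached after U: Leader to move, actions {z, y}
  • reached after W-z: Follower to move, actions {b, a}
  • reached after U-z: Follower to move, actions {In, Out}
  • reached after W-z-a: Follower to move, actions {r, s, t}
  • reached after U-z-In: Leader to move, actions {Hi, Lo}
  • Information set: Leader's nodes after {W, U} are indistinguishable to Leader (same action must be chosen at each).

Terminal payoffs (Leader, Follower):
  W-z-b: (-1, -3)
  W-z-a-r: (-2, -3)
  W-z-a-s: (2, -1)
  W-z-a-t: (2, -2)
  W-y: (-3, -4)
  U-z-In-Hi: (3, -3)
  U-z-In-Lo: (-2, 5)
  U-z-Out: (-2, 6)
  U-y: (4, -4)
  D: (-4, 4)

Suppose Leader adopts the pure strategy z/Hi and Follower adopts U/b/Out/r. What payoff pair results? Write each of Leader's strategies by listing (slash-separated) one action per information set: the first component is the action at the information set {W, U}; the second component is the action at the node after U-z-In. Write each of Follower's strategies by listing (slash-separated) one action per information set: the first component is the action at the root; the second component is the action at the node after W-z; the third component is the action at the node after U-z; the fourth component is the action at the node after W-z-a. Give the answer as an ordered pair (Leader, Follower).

Trace the play path from the root:
  Follower plays U
  Leader plays z at [U]
  Follower plays Out at [U-z]
→ terminal payoff (-2, 6).
(Leader's choice at the node after U-z-In is never reached on this path, so it doesn't affect the outcome.)

(-2, 6)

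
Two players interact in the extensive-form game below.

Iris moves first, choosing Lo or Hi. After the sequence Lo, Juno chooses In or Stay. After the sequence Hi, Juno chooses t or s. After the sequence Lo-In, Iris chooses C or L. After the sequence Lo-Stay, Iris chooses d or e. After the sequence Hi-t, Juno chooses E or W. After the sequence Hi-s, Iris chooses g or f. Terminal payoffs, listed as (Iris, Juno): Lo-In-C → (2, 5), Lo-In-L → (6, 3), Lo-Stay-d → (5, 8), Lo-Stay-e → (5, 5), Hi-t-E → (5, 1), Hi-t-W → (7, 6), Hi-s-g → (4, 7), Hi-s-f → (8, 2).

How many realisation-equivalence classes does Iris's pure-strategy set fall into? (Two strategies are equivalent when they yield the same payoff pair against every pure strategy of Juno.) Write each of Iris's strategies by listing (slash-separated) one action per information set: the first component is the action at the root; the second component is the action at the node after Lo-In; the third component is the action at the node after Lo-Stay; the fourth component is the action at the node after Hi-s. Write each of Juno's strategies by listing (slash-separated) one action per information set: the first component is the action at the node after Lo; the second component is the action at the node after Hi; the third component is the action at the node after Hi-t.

Iris has 16 pure strategies: Lo/C/d/g, Lo/C/d/f, Lo/C/e/g, Lo/C/e/f, Lo/L/d/g, Lo/L/d/f, Lo/L/e/g, Lo/L/e/f, Hi/C/d/g, Hi/C/d/f, Hi/C/e/g, Hi/C/e/f, Hi/L/d/g, Hi/L/d/f, Hi/L/e/g, Hi/L/e/f. Columns: In/t/E, In/t/W, In/s/E, In/s/W, Stay/t/E, Stay/t/W, Stay/s/E, Stay/s/W.
{Lo/C/d/g, Lo/C/d/f} → row (2,5) (2,5) (2,5) (2,5) (5,8) (5,8) (5,8) (5,8)
{Lo/C/e/g, Lo/C/e/f} → row (2,5) (2,5) (2,5) (2,5) (5,5) (5,5) (5,5) (5,5)
{Lo/L/d/g, Lo/L/d/f} → row (6,3) (6,3) (6,3) (6,3) (5,8) (5,8) (5,8) (5,8)
{Lo/L/e/g, Lo/L/e/f} → row (6,3) (6,3) (6,3) (6,3) (5,5) (5,5) (5,5) (5,5)
{Hi/C/d/g, Hi/C/e/g, Hi/L/d/g, Hi/L/e/g} → row (5,1) (7,6) (4,7) (4,7) (5,1) (7,6) (4,7) (4,7)
{Hi/C/d/f, Hi/C/e/f, Hi/L/d/f, Hi/L/e/f} → row (5,1) (7,6) (8,2) (8,2) (5,1) (7,6) (8,2) (8,2)
That's 6 distinct rows out of 16 strategies.

6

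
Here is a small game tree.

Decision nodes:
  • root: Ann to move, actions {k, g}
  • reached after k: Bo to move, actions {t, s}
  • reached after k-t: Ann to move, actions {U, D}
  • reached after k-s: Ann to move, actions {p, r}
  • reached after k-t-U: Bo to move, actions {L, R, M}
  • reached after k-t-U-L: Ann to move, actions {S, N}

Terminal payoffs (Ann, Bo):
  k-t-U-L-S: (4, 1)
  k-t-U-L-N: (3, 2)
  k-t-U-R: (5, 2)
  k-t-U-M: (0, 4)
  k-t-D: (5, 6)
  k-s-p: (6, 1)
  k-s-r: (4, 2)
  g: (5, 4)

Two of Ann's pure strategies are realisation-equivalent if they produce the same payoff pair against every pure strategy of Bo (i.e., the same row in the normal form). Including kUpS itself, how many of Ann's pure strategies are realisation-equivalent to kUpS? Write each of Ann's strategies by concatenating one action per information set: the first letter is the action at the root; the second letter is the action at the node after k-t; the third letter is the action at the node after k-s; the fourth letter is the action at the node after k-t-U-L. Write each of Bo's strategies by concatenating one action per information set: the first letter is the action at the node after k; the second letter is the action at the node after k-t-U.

1

Row for kUpS (columns tL, tR, tM, sL, sR, sM): (4,1) (5,2) (0,4) (6,1) (6,1) (6,1).
Every one of Ann's information sets is on the play path for some reply by Bo when Ann follows kUpS.
Changing the action at any of them therefore changes at least one column, so only kUpS itself gives this row.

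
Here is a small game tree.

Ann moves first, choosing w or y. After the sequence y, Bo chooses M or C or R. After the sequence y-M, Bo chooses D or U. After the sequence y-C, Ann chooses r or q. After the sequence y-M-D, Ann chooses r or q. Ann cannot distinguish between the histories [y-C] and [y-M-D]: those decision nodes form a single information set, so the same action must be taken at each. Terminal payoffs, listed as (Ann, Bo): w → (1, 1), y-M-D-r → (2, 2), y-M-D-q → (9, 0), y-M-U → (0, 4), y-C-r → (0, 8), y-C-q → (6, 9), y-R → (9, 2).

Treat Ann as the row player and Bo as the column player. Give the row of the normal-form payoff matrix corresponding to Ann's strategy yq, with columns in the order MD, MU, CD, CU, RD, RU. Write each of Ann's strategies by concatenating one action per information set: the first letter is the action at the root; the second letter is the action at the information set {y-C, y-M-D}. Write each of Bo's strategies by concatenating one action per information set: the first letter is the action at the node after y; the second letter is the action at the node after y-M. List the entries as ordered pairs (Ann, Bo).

vs MD: Ann plays y → Bo plays M at [y] → Bo plays D at [y-M] → Ann plays q at [y-M-D] → (9, 0)
vs MU: Ann plays y → Bo plays M at [y] → Bo plays U at [y-M] → (0, 4)
vs CD: Ann plays y → Bo plays C at [y] → Ann plays q at [y-C] → (6, 9)
vs CU: Ann plays y → Bo plays C at [y] → Ann plays q at [y-C] → (6, 9)
vs RD: Ann plays y → Bo plays R at [y] → (9, 2)
vs RU: Ann plays y → Bo plays R at [y] → (9, 2)

(9,0) (0,4) (6,9) (6,9) (9,2) (9,2)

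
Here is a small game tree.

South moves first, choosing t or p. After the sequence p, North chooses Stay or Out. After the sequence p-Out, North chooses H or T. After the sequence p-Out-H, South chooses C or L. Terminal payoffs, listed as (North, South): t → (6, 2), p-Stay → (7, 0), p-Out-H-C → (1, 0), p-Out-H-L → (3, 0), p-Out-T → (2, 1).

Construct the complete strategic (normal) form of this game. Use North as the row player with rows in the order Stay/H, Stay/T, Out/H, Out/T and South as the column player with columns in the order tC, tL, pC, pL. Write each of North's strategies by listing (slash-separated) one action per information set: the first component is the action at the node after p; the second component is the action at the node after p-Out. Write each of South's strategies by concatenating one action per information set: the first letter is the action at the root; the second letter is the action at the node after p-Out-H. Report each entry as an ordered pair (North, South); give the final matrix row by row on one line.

             tC       tL       pC       pL
Stay/H    (6,2)    (6,2)    (7,0)    (7,0)
Stay/T    (6,2)    (6,2)    (7,0)    (7,0)
 Out/H    (6,2)    (6,2)    (1,0)    (3,0)
 Out/T    (6,2)    (6,2)    (2,1)    (2,1)

Stay/H: (6,2) (6,2) (7,0) (7,0) | Stay/T: (6,2) (6,2) (7,0) (7,0) | Out/H: (6,2) (6,2) (1,0) (3,0) | Out/T: (6,2) (6,2) (2,1) (2,1)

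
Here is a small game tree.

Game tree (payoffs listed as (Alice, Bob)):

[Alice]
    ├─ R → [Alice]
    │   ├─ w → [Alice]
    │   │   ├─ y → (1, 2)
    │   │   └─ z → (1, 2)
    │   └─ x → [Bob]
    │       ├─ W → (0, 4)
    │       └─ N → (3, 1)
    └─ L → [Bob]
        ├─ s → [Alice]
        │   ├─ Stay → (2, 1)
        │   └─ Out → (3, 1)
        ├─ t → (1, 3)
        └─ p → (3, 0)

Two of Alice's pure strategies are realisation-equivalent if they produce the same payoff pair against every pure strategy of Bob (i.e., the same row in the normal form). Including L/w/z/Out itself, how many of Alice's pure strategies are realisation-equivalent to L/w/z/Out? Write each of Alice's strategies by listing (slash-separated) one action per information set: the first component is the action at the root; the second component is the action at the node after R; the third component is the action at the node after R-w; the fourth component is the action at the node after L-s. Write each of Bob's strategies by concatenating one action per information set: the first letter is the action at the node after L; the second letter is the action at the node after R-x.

Row for L/w/z/Out (columns sW, sN, tW, tN, pW, pN): (3,1) (3,1) (1,3) (1,3) (3,0) (3,0).
Under L/w/z/Out, Alice's choice at the node after R and at the node after R-w can never be reached regardless of what Bob does, so varying those choices leaves every outcome unchanged.
Holding the reachable choices fixed and varying the unreachable ones freely already gives 2 × 2 = 4 equivalent strategies.
No other strategy reproduces this row, so those 4 are the full class: L/w/y/Out, L/w/z/Out, L/x/y/Out, L/x/z/Out.

4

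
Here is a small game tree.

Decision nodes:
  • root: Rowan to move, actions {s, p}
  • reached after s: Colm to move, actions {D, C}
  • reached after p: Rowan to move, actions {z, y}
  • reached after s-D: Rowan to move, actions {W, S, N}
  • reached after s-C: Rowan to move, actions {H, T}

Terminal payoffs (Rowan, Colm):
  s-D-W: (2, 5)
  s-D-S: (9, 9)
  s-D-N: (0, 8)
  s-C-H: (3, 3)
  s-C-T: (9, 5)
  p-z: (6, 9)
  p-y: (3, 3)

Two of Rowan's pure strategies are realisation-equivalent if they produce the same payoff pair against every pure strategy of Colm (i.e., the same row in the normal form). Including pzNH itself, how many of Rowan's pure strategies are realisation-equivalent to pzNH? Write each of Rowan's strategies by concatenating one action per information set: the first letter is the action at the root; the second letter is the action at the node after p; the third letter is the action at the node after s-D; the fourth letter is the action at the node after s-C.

Row for pzNH (columns D, C): (6,9) (6,9).
Under pzNH, Rowan's choice at the node after s-D and at the node after s-C can never be reached regardless of what Colm does, so varying those choices leaves every outcome unchanged.
Holding the reachable choices fixed and varying the unreachable ones freely already gives 3 × 2 = 6 equivalent strategies.
No other strategy reproduces this row, so those 6 are the full class: pzWH, pzWT, pzSH, pzST, pzNH, pzNT.

6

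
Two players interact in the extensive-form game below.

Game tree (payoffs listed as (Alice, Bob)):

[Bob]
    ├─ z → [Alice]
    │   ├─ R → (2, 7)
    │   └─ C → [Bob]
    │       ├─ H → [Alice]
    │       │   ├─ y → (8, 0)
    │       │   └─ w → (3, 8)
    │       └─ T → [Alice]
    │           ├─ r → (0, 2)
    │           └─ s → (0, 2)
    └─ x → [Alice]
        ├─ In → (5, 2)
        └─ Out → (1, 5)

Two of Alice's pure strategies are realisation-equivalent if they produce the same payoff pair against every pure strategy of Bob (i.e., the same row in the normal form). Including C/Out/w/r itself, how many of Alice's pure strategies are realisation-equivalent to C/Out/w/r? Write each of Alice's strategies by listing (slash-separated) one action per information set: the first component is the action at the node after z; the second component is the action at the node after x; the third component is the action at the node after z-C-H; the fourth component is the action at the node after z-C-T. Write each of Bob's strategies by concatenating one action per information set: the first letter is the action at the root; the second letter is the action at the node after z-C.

Row for C/Out/w/r (columns zH, zT, xH, xT): (3,8) (0,2) (1,5) (1,5).
Every one of Alice's information sets is on the play path for some reply by Bob when Alice follows C/Out/w/r.
Even so, C/Out/w/s happens to produce the same payoff in every column — so 2 strategies share this row.

2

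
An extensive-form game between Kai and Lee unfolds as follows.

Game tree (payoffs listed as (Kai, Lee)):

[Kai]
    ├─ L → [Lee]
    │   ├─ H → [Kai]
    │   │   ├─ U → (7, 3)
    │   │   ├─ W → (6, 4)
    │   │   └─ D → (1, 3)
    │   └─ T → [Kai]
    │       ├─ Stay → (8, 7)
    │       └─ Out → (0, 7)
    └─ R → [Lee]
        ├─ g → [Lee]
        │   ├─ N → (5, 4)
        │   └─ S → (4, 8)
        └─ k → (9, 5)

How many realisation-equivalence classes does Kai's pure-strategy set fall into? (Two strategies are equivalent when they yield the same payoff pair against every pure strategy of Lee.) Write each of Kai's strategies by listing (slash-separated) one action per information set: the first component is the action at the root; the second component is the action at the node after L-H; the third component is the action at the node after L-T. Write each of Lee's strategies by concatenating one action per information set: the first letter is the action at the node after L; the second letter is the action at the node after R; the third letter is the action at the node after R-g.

7

Kai has 12 pure strategies: L/U/Stay, L/U/Out, L/W/Stay, L/W/Out, L/D/Stay, L/D/Out, R/U/Stay, R/U/Out, R/W/Stay, R/W/Out, R/D/Stay, R/D/Out. Columns: HgN, HgS, HkN, HkS, TgN, TgS, TkN, TkS.
{L/U/Stay} → row (7,3) (7,3) (7,3) (7,3) (8,7) (8,7) (8,7) (8,7)
{L/U/Out} → row (7,3) (7,3) (7,3) (7,3) (0,7) (0,7) (0,7) (0,7)
{L/W/Stay} → row (6,4) (6,4) (6,4) (6,4) (8,7) (8,7) (8,7) (8,7)
{L/W/Out} → row (6,4) (6,4) (6,4) (6,4) (0,7) (0,7) (0,7) (0,7)
{L/D/Stay} → row (1,3) (1,3) (1,3) (1,3) (8,7) (8,7) (8,7) (8,7)
{L/D/Out} → row (1,3) (1,3) (1,3) (1,3) (0,7) (0,7) (0,7) (0,7)
{R/U/Stay, R/U/Out, R/W/Stay, R/W/Out, R/D/Stay, R/D/Out} → row (5,4) (4,8) (9,5) (9,5) (5,4) (4,8) (9,5) (9,5)
That's 7 distinct rows out of 12 strategies.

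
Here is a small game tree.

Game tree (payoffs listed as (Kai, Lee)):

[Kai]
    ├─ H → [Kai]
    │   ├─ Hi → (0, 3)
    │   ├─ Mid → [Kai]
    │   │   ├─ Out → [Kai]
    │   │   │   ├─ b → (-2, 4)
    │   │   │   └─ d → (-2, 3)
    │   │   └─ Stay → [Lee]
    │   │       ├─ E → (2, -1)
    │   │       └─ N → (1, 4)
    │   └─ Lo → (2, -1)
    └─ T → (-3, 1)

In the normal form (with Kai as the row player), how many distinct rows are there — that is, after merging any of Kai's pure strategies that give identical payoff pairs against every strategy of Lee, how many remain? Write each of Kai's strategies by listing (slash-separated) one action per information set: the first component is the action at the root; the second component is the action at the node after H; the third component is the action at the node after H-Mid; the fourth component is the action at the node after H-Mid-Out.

6

Kai has 24 pure strategies: H/Hi/Out/b, H/Hi/Out/d, H/Hi/Stay/b, H/Hi/Stay/d, H/Mid/Out/b, H/Mid/Out/d, H/Mid/Stay/b, H/Mid/Stay/d, H/Lo/Out/b, H/Lo/Out/d, H/Lo/Stay/b, H/Lo/Stay/d, T/Hi/Out/b, T/Hi/Out/d, T/Hi/Stay/b, T/Hi/Stay/d, T/Mid/Out/b, T/Mid/Out/d, T/Mid/Stay/b, T/Mid/Stay/d, T/Lo/Out/b, T/Lo/Out/d, T/Lo/Stay/b, T/Lo/Stay/d. Columns: E, N.
{H/Hi/Out/b, H/Hi/Out/d, H/Hi/Stay/b, H/Hi/Stay/d} → row (0,3) (0,3)
{H/Mid/Out/b} → row (-2,4) (-2,4)
{H/Mid/Out/d} → row (-2,3) (-2,3)
{H/Mid/Stay/b, H/Mid/Stay/d} → row (2,-1) (1,4)
{H/Lo/Out/b, H/Lo/Out/d, H/Lo/Stay/b, H/Lo/Stay/d} → row (2,-1) (2,-1)
{T/Hi/Out/b, T/Hi/Out/d, T/Hi/Stay/b, T/Hi/Stay/d, T/Mid/Out/b, T/Mid/Out/d, T/Mid/Stay/b, T/Mid/Stay/d, T/Lo/Out/b, T/Lo/Out/d, T/Lo/Stay/b, T/Lo/Stay/d} → row (-3,1) (-3,1)
That's 6 distinct rows out of 24 strategies.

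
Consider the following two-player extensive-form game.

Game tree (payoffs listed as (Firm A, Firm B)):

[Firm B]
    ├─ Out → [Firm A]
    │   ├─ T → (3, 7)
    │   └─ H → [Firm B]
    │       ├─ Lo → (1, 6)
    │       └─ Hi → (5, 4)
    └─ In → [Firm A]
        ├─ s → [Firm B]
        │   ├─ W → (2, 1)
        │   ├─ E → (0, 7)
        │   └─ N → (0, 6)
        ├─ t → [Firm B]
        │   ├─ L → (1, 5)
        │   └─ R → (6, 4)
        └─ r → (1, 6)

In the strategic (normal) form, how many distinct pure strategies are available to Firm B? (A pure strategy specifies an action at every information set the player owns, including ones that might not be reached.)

Firm B owns the root with actions {Out, In} — two choices.
Firm B owns the node after Out-H with actions {Lo, Hi} — two choices.
Firm B owns the node after In-s with actions {W, E, N} — three choices.
Firm B owns the node after In-t with actions {L, R} — two choices.
A pure strategy fixes one action at each information set independently, so the count is the product 2 × 2 × 3 × 2 = 24.
(For reference, Firm A has 6 pure strategies, giving a 24×6 normal-form matrix.)

24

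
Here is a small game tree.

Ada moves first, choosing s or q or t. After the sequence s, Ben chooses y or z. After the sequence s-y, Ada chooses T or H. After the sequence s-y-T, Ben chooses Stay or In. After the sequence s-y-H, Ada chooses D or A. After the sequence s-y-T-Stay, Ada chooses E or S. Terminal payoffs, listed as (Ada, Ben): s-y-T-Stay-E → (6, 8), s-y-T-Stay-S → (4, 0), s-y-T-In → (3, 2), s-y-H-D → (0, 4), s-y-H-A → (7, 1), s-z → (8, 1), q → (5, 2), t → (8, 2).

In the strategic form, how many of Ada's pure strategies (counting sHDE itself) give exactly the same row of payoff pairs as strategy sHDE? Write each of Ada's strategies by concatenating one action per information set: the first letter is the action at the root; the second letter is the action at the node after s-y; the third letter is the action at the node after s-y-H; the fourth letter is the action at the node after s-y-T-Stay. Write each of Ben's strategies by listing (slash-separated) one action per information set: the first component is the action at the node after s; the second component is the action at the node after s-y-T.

2

Row for sHDE (columns y/Stay, y/In, z/Stay, z/In): (0,4) (0,4) (8,1) (8,1).
Under sHDE, Ada's choice at the node after s-y-T-Stay can never be reached regardless of what Ben does, so varying those choices leaves every outcome unchanged.
Holding the reachable choices fixed and varying the unreachable one freely already gives 2 equivalent strategies.
No other strategy reproduces this row, so those 2 are the full class: sHDE, sHDS.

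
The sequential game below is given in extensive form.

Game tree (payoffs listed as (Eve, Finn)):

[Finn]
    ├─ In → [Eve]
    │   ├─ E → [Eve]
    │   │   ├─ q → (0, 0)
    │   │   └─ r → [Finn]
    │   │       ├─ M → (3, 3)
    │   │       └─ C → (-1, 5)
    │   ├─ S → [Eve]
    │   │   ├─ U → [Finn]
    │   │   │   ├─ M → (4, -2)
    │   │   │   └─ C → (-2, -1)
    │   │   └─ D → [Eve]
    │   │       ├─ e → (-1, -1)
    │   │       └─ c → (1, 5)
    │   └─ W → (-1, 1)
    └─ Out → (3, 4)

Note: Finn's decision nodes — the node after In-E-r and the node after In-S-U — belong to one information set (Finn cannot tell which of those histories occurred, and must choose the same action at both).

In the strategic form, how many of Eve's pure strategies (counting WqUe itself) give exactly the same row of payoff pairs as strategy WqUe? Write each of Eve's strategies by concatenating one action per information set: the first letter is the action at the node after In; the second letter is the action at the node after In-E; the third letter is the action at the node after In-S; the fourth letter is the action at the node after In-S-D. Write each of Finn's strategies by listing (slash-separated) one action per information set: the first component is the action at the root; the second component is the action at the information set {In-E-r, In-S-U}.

8

Row for WqUe (columns In/M, In/C, Out/M, Out/C): (-1,1) (-1,1) (3,4) (3,4).
Under WqUe, Eve's choice at the node after In-E and at the node after In-S and at the node after In-S-D can never be reached regardless of what Finn does, so varying those choices leaves every outcome unchanged.
Holding the reachable choices fixed and varying the unreachable ones freely already gives 2 × 2 × 2 = 8 equivalent strategies.
No other strategy reproduces this row, so those 8 are the full class: WqUe, WqUc, WqDe, WqDc, WrUe, WrUc, WrDe, WrDc.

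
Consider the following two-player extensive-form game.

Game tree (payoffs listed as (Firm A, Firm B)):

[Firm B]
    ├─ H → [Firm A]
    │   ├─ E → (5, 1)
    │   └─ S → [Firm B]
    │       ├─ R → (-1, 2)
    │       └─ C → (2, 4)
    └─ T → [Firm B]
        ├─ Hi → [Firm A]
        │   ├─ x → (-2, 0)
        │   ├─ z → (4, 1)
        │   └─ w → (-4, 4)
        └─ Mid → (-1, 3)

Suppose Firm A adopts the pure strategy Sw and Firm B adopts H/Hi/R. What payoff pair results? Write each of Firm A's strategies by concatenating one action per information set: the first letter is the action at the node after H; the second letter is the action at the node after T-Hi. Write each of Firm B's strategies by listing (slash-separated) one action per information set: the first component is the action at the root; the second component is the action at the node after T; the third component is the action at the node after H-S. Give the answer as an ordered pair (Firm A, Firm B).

Trace the play path from the root:
  Firm B plays H
  Firm A plays S at [H]
  Firm B plays R at [H-S]
→ terminal payoff (-1, 2).
(Firm A's choice at the node after T-Hi is never reached on this path, so it doesn't affect the outcome.)

(-1, 2)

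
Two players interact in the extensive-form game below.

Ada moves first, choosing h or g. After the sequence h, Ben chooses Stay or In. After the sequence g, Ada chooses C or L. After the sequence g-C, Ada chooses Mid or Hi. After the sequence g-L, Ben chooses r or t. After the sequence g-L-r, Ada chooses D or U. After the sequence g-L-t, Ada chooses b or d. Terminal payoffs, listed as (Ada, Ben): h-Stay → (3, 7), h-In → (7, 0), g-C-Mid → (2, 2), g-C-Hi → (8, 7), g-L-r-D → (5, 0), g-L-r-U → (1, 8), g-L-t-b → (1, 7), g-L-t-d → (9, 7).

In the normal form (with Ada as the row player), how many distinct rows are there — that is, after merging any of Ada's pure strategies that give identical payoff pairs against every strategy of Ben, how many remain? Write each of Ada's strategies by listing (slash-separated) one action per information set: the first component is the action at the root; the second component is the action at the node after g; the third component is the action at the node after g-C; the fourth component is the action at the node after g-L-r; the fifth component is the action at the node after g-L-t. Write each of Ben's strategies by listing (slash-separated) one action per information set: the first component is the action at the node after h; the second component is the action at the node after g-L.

Ada has 32 pure strategies: h/C/Mid/D/b, h/C/Mid/D/d, h/C/Mid/U/b, h/C/Mid/U/d, h/C/Hi/D/b, h/C/Hi/D/d, h/C/Hi/U/b, h/C/Hi/U/d, h/L/Mid/D/b, h/L/Mid/D/d, h/L/Mid/U/b, h/L/Mid/U/d, h/L/Hi/D/b, h/L/Hi/D/d, h/L/Hi/U/b, h/L/Hi/U/d, g/C/Mid/D/b, g/C/Mid/D/d, g/C/Mid/U/b, g/C/Mid/U/d, g/C/Hi/D/b, g/C/Hi/D/d, g/C/Hi/U/b, g/C/Hi/U/d, g/L/Mid/D/b, g/L/Mid/D/d, g/L/Mid/U/b, g/L/Mid/U/d, g/L/Hi/D/b, g/L/Hi/D/d, g/L/Hi/U/b, g/L/Hi/U/d. Columns: Stay/r, Stay/t, In/r, In/t.
{h/C/Mid/D/b, h/C/Mid/D/d, h/C/Mid/U/b, h/C/Mid/U/d, h/C/Hi/D/b, h/C/Hi/D/d, h/C/Hi/U/b, h/C/Hi/U/d, h/L/Mid/D/b, h/L/Mid/D/d, h/L/Mid/U/b, h/L/Mid/U/d, h/L/Hi/D/b, h/L/Hi/D/d, h/L/Hi/U/b, h/L/Hi/U/d} → row (3,7) (3,7) (7,0) (7,0)
{g/C/Mid/D/b, g/C/Mid/D/d, g/C/Mid/U/b, g/C/Mid/U/d} → row (2,2) (2,2) (2,2) (2,2)
{g/C/Hi/D/b, g/C/Hi/D/d, g/C/Hi/U/b, g/C/Hi/U/d} → row (8,7) (8,7) (8,7) (8,7)
{g/L/Mid/D/b, g/L/Hi/D/b} → row (5,0) (1,7) (5,0) (1,7)
{g/L/Mid/D/d, g/L/Hi/D/d} → row (5,0) (9,7) (5,0) (9,7)
{g/L/Mid/U/b, g/L/Hi/U/b} → row (1,8) (1,7) (1,8) (1,7)
{g/L/Mid/U/d, g/L/Hi/U/d} → row (1,8) (9,7) (1,8) (9,7)
That's 7 distinct rows out of 32 strategies.

7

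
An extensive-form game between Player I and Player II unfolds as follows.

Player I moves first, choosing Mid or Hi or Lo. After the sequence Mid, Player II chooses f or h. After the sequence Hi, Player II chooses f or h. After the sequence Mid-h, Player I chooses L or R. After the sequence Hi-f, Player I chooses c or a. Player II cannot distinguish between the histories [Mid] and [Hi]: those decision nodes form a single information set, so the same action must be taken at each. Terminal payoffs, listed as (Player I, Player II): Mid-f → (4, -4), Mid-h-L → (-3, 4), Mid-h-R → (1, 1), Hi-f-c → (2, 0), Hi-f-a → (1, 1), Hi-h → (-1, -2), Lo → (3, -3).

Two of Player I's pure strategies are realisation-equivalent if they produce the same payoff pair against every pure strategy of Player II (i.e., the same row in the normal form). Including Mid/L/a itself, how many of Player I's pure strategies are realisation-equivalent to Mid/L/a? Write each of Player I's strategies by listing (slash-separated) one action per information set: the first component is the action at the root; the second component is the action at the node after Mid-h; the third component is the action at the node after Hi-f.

2

Row for Mid/L/a (columns f, h): (4,-4) (-3,4).
Under Mid/L/a, Player I's choice at the node after Hi-f can never be reached regardless of what Player II does, so varying those choices leaves every outcome unchanged.
Holding the reachable choices fixed and varying the unreachable one freely already gives 2 equivalent strategies.
No other strategy reproduces this row, so those 2 are the full class: Mid/L/c, Mid/L/a.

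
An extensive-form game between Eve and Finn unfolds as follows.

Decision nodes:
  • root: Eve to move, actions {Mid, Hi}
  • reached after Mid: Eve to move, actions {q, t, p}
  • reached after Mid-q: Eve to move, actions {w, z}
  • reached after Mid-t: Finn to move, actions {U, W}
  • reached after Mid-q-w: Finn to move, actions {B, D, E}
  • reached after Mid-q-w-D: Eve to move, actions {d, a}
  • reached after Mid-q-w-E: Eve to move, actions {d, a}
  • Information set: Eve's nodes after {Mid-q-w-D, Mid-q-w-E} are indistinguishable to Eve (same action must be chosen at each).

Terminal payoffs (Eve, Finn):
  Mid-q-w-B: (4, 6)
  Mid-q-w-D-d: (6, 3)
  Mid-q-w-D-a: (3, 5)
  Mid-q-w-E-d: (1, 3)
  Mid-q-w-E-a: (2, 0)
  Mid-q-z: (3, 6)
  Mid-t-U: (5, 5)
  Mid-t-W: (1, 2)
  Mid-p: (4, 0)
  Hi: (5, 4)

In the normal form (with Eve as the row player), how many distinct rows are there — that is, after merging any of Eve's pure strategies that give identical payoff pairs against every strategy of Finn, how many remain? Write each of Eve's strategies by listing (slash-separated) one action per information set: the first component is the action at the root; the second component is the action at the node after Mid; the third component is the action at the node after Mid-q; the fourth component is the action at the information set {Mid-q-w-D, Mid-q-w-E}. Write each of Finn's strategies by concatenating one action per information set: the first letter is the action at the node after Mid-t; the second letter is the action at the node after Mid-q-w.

Eve has 24 pure strategies: Mid/q/w/d, Mid/q/w/a, Mid/q/z/d, Mid/q/z/a, Mid/t/w/d, Mid/t/w/a, Mid/t/z/d, Mid/t/z/a, Mid/p/w/d, Mid/p/w/a, Mid/p/z/d, Mid/p/z/a, Hi/q/w/d, Hi/q/w/a, Hi/q/z/d, Hi/q/z/a, Hi/t/w/d, Hi/t/w/a, Hi/t/z/d, Hi/t/z/a, Hi/p/w/d, Hi/p/w/a, Hi/p/z/d, Hi/p/z/a. Columns: UB, UD, UE, WB, WD, WE.
{Mid/q/w/d} → row (4,6) (6,3) (1,3) (4,6) (6,3) (1,3)
{Mid/q/w/a} → row (4,6) (3,5) (2,0) (4,6) (3,5) (2,0)
{Mid/q/z/d, Mid/q/z/a} → row (3,6) (3,6) (3,6) (3,6) (3,6) (3,6)
{Mid/t/w/d, Mid/t/w/a, Mid/t/z/d, Mid/t/z/a} → row (5,5) (5,5) (5,5) (1,2) (1,2) (1,2)
{Mid/p/w/d, Mid/p/w/a, Mid/p/z/d, Mid/p/z/a} → row (4,0) (4,0) (4,0) (4,0) (4,0) (4,0)
{Hi/q/w/d, Hi/q/w/a, Hi/q/z/d, Hi/q/z/a, Hi/t/w/d, Hi/t/w/a, Hi/t/z/d, Hi/t/z/a, Hi/p/w/d, Hi/p/w/a, Hi/p/z/d, Hi/p/z/a} → row (5,4) (5,4) (5,4) (5,4) (5,4) (5,4)
That's 6 distinct rows out of 24 strategies.

6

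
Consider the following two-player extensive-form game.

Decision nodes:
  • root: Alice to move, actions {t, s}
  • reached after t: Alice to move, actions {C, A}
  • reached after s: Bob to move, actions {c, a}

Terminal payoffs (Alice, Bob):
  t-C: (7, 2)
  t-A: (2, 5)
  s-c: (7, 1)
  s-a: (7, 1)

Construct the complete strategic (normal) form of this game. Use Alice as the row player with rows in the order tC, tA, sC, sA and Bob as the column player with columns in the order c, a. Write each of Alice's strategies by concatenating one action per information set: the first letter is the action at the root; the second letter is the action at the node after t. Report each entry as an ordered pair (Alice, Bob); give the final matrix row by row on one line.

            c        a
  tC    (7,2)    (7,2)
  tA    (2,5)    (2,5)
  sC    (7,1)    (7,1)
  sA    (7,1)    (7,1)

tC: (7,2) (7,2) | tA: (2,5) (2,5) | sC: (7,1) (7,1) | sA: (7,1) (7,1)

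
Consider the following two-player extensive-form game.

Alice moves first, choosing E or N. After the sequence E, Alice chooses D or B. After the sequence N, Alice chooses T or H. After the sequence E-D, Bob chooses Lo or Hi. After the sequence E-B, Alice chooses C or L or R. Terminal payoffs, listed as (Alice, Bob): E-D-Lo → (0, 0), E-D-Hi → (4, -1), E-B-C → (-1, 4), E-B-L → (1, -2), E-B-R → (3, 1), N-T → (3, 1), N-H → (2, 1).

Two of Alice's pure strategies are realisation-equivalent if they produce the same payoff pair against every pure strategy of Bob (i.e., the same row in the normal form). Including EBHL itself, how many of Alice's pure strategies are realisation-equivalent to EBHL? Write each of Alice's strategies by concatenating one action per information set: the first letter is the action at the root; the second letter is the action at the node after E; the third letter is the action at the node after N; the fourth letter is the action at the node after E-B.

2

Row for EBHL (columns Lo, Hi): (1,-2) (1,-2).
Under EBHL, Alice's choice at the node after N can never be reached regardless of what Bob does, so varying those choices leaves every outcome unchanged.
Holding the reachable choices fixed and varying the unreachable one freely already gives 2 equivalent strategies.
No other strategy reproduces this row, so those 2 are the full class: EBTL, EBHL.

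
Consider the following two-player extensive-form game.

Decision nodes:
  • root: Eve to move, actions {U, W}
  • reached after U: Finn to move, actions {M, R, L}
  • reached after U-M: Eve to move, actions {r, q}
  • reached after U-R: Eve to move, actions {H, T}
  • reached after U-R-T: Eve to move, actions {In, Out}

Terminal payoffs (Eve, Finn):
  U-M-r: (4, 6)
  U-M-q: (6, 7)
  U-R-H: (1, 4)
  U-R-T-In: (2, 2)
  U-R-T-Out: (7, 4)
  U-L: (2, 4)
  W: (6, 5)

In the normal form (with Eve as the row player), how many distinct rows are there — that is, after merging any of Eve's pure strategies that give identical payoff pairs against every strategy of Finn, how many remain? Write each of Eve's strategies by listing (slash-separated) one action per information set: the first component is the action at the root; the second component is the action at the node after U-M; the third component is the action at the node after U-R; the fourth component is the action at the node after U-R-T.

7

Eve has 16 pure strategies: U/r/H/In, U/r/H/Out, U/r/T/In, U/r/T/Out, U/q/H/In, U/q/H/Out, U/q/T/In, U/q/T/Out, W/r/H/In, W/r/H/Out, W/r/T/In, W/r/T/Out, W/q/H/In, W/q/H/Out, W/q/T/In, W/q/T/Out. Columns: M, R, L.
{U/r/H/In, U/r/H/Out} → row (4,6) (1,4) (2,4)
{U/r/T/In} → row (4,6) (2,2) (2,4)
{U/r/T/Out} → row (4,6) (7,4) (2,4)
{U/q/H/In, U/q/H/Out} → row (6,7) (1,4) (2,4)
{U/q/T/In} → row (6,7) (2,2) (2,4)
{U/q/T/Out} → row (6,7) (7,4) (2,4)
{W/r/H/In, W/r/H/Out, W/r/T/In, W/r/T/Out, W/q/H/In, W/q/H/Out, W/q/T/In, W/q/T/Out} → row (6,5) (6,5) (6,5)
That's 7 distinct rows out of 16 strategies.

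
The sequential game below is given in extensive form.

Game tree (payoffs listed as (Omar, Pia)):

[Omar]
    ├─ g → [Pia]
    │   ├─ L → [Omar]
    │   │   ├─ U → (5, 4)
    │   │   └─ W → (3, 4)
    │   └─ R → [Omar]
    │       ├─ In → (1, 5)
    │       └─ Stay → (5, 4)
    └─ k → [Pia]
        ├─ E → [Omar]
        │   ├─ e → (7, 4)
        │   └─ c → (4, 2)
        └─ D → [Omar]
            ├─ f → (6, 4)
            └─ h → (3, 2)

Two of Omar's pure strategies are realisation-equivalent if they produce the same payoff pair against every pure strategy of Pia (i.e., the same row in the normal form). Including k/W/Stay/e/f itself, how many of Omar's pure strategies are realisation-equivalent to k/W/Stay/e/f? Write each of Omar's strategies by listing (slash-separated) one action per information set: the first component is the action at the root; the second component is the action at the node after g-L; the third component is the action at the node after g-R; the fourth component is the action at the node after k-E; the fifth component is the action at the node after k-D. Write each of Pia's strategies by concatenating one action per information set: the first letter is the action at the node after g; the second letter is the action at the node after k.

Row for k/W/Stay/e/f (columns LE, LD, RE, RD): (7,4) (6,4) (7,4) (6,4).
Under k/W/Stay/e/f, Omar's choice at the node after g-L and at the node after g-R can never be reached regardless of what Pia does, so varying those choices leaves every outcome unchanged.
Holding the reachable choices fixed and varying the unreachable ones freely already gives 2 × 2 = 4 equivalent strategies.
No other strategy reproduces this row, so those 4 are the full class: k/U/In/e/f, k/U/Stay/e/f, k/W/In/e/f, k/W/Stay/e/f.

4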